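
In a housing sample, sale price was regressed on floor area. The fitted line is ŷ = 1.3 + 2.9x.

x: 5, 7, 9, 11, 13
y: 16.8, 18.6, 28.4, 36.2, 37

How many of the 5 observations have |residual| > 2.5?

x=5: ŷ = 1.3 + 2.9·5 = 15.8; r = 16.8 − 15.8 = 1
x=7: ŷ = 1.3 + 2.9·7 = 21.6; r = 18.6 − 21.6 = -3
x=9: ŷ = 1.3 + 2.9·9 = 27.4; r = 28.4 − 27.4 = 1
x=11: ŷ = 1.3 + 2.9·11 = 33.2; r = 36.2 − 33.2 = 3
x=13: ŷ = 1.3 + 2.9·13 = 39; r = 37 − 39 = -2
|r| > 2.5: x=7 (|r|=3), x=11 (|r|=3) → 2

2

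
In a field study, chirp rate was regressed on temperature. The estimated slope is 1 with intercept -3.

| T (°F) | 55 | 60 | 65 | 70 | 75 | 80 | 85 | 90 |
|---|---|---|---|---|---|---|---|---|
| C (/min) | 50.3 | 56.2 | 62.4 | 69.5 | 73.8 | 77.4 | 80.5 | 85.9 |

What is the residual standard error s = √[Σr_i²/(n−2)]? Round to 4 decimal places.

T=55: ŷ = -3 + 55 = 52; r = 50.3 − 52 = -1.7
T=60: ŷ = -3 + 60 = 57; r = 56.2 − 57 = -0.8
T=65: ŷ = -3 + 65 = 62; r = 62.4 − 62 = 0.4
T=70: ŷ = -3 + 70 = 67; r = 69.5 − 67 = 2.5
T=75: ŷ = -3 + 75 = 72; r = 73.8 − 72 = 1.8
T=80: ŷ = -3 + 80 = 77; r = 77.4 − 77 = 0.4
T=85: ŷ = -3 + 85 = 82; r = 80.5 − 82 = -1.5
T=90: ŷ = -3 + 90 = 87; r = 85.9 − 87 = -1.1
SSE = 2.89 + 0.64 + 0.16 + 6.25 + 3.24 + 0.16 + 2.25 + 1.21 = 16.8
s = √(16.8/6) = √2.8 ≈ 1.6733

s = 1.6733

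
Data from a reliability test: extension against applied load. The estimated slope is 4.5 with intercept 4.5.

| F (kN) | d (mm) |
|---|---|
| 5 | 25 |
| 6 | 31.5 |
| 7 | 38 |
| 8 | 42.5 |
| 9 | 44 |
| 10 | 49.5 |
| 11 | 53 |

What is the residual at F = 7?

d̂ = 4.5 + 4.5·7 = 36
e = 38 − 36 = 2

e = 2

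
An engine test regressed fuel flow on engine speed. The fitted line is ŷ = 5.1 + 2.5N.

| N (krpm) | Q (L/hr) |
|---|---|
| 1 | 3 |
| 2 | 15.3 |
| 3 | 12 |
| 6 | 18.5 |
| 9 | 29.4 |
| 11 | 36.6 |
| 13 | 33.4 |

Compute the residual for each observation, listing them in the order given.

N=1: ŷ = 5.1 + 2.5·1 = 7.6; r = 3 − 7.6 = -4.6
N=2: ŷ = 5.1 + 2.5·2 = 10.1; r = 15.3 − 10.1 = 5.2
N=3: ŷ = 5.1 + 2.5·3 = 12.6; r = 12 − 12.6 = -0.6
N=6: ŷ = 5.1 + 2.5·6 = 20.1; r = 18.5 − 20.1 = -1.6
N=9: ŷ = 5.1 + 2.5·9 = 27.6; r = 29.4 − 27.6 = 1.8
N=11: ŷ = 5.1 + 2.5·11 = 32.6; r = 36.6 − 32.6 = 4
N=13: ŷ = 5.1 + 2.5·13 = 37.6; r = 33.4 − 37.6 = -4.2

-4.6, 5.2, -0.6, -1.6, 1.8, 4, -4.2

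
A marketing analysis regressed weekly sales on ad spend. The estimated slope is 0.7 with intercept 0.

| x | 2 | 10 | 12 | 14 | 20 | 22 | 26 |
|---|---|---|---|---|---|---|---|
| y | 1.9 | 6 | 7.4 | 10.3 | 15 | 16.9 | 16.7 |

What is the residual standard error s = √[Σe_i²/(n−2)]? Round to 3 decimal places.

s = 1.265

x=2: ŷ = 0.7·2 = 1.4; e = 1.9 − 1.4 = 0.5
x=10: ŷ = 0.7·10 = 7; e = 6 − 7 = -1
x=12: ŷ = 0.7·12 = 8.4; e = 7.4 − 8.4 = -1
x=14: ŷ = 0.7·14 = 9.8; e = 10.3 − 9.8 = 0.5
x=20: ŷ = 0.7·20 = 14; e = 15 − 14 = 1
x=22: ŷ = 0.7·22 = 15.4; e = 16.9 − 15.4 = 1.5
x=26: ŷ = 0.7·26 = 18.2; e = 16.7 − 18.2 = -1.5
SSE = 0.25 + 1 + 1 + 0.25 + 1 + 2.25 + 2.25 = 8
s = √(8/5) = √1.6 ≈ 1.265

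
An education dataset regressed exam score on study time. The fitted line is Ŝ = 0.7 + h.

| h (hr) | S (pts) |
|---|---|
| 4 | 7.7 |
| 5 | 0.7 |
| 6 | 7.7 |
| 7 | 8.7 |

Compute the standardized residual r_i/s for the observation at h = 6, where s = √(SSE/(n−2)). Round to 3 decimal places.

0.236

h=4: Ŝ = 0.7 + 4 = 4.7; r = 7.7 − 4.7 = 3
h=5: Ŝ = 0.7 + 5 = 5.7; r = 0.7 − 5.7 = -5
h=6: Ŝ = 0.7 + 6 = 6.7; r = 7.7 − 6.7 = 1
h=7: Ŝ = 0.7 + 7 = 7.7; r = 8.7 − 7.7 = 1
SSE = 9 + 25 + 1 + 1 = 36
s = √(36/2) = 4.24264
r/s = 1 / 4.24264 = 0.236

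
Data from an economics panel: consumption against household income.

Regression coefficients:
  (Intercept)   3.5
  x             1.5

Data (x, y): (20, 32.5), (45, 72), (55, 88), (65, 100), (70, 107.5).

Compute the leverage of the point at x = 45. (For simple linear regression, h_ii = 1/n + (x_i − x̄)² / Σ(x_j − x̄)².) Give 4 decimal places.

h = 0.2229

x̄ = (20 + 45 + 55 + 65 + 70)/5 = 51
Σ(x − x̄)² = 961 + 36 + 16 + 196 + 361 = 1570
h = 1/5 + (-6)²/1570 = 0.2 + 0.0229299 = 0.2229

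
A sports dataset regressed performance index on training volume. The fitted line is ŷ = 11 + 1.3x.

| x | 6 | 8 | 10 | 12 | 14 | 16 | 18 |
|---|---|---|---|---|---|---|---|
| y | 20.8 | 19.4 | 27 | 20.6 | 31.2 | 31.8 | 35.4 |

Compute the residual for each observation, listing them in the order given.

x=6: ŷ = 11 + 1.3·6 = 18.8; r = 20.8 − 18.8 = 2
x=8: ŷ = 11 + 1.3·8 = 21.4; r = 19.4 − 21.4 = -2
x=10: ŷ = 11 + 1.3·10 = 24; r = 27 − 24 = 3
x=12: ŷ = 11 + 1.3·12 = 26.6; r = 20.6 − 26.6 = -6
x=14: ŷ = 11 + 1.3·14 = 29.2; r = 31.2 − 29.2 = 2
x=16: ŷ = 11 + 1.3·16 = 31.8; r = 31.8 − 31.8 = 0
x=18: ŷ = 11 + 1.3·18 = 34.4; r = 35.4 − 34.4 = 1

2, -2, 3, -6, 2, 0, 1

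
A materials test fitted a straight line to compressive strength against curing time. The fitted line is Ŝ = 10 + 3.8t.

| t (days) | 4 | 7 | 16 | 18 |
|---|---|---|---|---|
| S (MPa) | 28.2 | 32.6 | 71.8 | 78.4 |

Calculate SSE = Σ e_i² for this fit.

t=4: Ŝ = 10 + 3.8·4 = 25.2; e = 28.2 − 25.2 = 3
t=7: Ŝ = 10 + 3.8·7 = 36.6; e = 32.6 − 36.6 = -4
t=16: Ŝ = 10 + 3.8·16 = 70.8; e = 71.8 − 70.8 = 1
t=18: Ŝ = 10 + 3.8·18 = 78.4; e = 78.4 − 78.4 = 0
SSE = 9 + 16 + 1 + 0 = 26

SSE = 26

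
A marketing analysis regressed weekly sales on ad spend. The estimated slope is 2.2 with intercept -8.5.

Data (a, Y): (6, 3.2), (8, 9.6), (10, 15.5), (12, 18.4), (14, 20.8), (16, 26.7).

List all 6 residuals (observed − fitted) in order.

a=6: ŷ = -8.5 + 2.2·6 = 4.7; e = 3.2 − 4.7 = -1.5
a=8: ŷ = -8.5 + 2.2·8 = 9.1; e = 9.6 − 9.1 = 0.5
a=10: ŷ = -8.5 + 2.2·10 = 13.5; e = 15.5 − 13.5 = 2
a=12: ŷ = -8.5 + 2.2·12 = 17.9; e = 18.4 − 17.9 = 0.5
a=14: ŷ = -8.5 + 2.2·14 = 22.3; e = 20.8 − 22.3 = -1.5
a=16: ŷ = -8.5 + 2.2·16 = 26.7; e = 26.7 − 26.7 = 0

-1.5, 0.5, 2, 0.5, -1.5, 0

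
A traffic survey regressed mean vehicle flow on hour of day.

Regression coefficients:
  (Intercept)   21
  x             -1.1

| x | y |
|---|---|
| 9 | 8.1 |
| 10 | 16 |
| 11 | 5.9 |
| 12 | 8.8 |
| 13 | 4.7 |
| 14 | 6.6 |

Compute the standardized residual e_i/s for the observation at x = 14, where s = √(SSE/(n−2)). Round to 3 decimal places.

0.258

x=9: ŷ = 21 − 1.1·9 = 11.1; e = 8.1 − 11.1 = -3
x=10: ŷ = 21 − 1.1·10 = 10; e = 16 − 10 = 6
x=11: ŷ = 21 − 1.1·11 = 8.9; e = 5.9 − 8.9 = -3
x=12: ŷ = 21 − 1.1·12 = 7.8; e = 8.8 − 7.8 = 1
x=13: ŷ = 21 − 1.1·13 = 6.7; e = 4.7 − 6.7 = -2
x=14: ŷ = 21 − 1.1·14 = 5.6; e = 6.6 − 5.6 = 1
SSE = 9 + 36 + 9 + 1 + 4 + 1 = 60
s = √(60/4) = 3.87298
e/s = 1 / 3.87298 = 0.258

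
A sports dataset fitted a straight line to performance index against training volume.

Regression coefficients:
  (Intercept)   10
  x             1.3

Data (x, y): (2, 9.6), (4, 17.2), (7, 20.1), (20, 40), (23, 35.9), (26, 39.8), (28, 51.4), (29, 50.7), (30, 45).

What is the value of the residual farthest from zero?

r = 5

x=2: ŷ = 10 + 1.3·2 = 12.6; r = 9.6 − 12.6 = -3
x=4: ŷ = 10 + 1.3·4 = 15.2; r = 17.2 − 15.2 = 2
x=7: ŷ = 10 + 1.3·7 = 19.1; r = 20.1 − 19.1 = 1
x=20: ŷ = 10 + 1.3·20 = 36; r = 40 − 36 = 4
x=23: ŷ = 10 + 1.3·23 = 39.9; r = 35.9 − 39.9 = -4
x=26: ŷ = 10 + 1.3·26 = 43.8; r = 39.8 − 43.8 = -4
x=28: ŷ = 10 + 1.3·28 = 46.4; r = 51.4 − 46.4 = 5
x=29: ŷ = 10 + 1.3·29 = 47.7; r = 50.7 − 47.7 = 3
x=30: ŷ = 10 + 1.3·30 = 49; r = 45 − 49 = -4
Largest |r| is 5 at x = 28, residual 5.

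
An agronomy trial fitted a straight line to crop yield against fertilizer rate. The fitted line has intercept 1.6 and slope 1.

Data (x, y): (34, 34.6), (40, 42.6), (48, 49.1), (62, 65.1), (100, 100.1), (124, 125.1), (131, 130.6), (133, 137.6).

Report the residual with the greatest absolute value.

r = 3

x=34: ŷ = 1.6 + 34 = 35.6; r = 34.6 − 35.6 = -1
x=40: ŷ = 1.6 + 40 = 41.6; r = 42.6 − 41.6 = 1
x=48: ŷ = 1.6 + 48 = 49.6; r = 49.1 − 49.6 = -0.5
x=62: ŷ = 1.6 + 62 = 63.6; r = 65.1 − 63.6 = 1.5
x=100: ŷ = 1.6 + 100 = 101.6; r = 100.1 − 101.6 = -1.5
x=124: ŷ = 1.6 + 124 = 125.6; r = 125.1 − 125.6 = -0.5
x=131: ŷ = 1.6 + 131 = 132.6; r = 130.6 − 132.6 = -2
x=133: ŷ = 1.6 + 133 = 134.6; r = 137.6 − 134.6 = 3
Largest |r| is 3 at x = 133, residual 3.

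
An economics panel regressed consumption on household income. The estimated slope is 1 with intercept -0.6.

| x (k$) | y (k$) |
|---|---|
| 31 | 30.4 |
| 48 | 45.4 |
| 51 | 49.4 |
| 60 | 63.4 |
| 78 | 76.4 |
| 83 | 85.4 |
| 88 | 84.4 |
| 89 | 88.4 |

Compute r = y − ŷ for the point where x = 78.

ŷ = -0.6 + 78 = 77.4
r = 76.4 − 77.4 = -1

r = -1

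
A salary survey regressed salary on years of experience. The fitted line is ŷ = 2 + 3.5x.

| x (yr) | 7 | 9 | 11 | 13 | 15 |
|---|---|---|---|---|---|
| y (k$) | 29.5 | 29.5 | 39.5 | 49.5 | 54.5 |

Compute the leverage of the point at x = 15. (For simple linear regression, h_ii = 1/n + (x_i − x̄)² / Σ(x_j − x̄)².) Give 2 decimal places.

h = 0.60

x̄ = (7 + 9 + 11 + 13 + 15)/5 = 11
Σ(x − x̄)² = 16 + 4 + 0 + 4 + 16 = 40
h = 1/5 + (4)²/40 = 0.2 + 0.4 = 0.60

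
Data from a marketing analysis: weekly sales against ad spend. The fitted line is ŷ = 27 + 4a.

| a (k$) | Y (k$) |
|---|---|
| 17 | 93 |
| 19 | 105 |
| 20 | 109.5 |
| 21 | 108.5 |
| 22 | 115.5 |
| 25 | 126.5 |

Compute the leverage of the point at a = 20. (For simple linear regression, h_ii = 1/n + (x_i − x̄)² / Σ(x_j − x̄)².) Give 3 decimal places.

ā = (17 + 19 + 20 + 21 + 22 + 25)/6 = 20.6667
Σ(a − ā)² = 13.4444 + 2.77778 + 0.444444 + 0.111111 + 1.77778 + 18.7778 = 37.3333
h = 1/6 + (-0.666667)²/37.3333 = 0.166667 + 0.0119048 = 0.179

h = 0.179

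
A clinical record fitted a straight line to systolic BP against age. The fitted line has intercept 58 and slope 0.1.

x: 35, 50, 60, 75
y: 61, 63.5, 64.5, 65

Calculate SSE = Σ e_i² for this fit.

SSE = 1

x=35: ŷ = 58 + 0.1·35 = 61.5; e = 61 − 61.5 = -0.5
x=50: ŷ = 58 + 0.1·50 = 63; e = 63.5 − 63 = 0.5
x=60: ŷ = 58 + 0.1·60 = 64; e = 64.5 − 64 = 0.5
x=75: ŷ = 58 + 0.1·75 = 65.5; e = 65 − 65.5 = -0.5
SSE = 0.25 + 0.25 + 0.25 + 0.25 = 1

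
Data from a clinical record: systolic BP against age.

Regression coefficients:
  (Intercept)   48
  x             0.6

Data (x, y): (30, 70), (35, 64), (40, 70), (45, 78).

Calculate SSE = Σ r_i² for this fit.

SSE = 54

x=30: ŷ = 48 + 0.6·30 = 66; r = 70 − 66 = 4
x=35: ŷ = 48 + 0.6·35 = 69; r = 64 − 69 = -5
x=40: ŷ = 48 + 0.6·40 = 72; r = 70 − 72 = -2
x=45: ŷ = 48 + 0.6·45 = 75; r = 78 − 75 = 3
SSE = 16 + 25 + 4 + 9 = 54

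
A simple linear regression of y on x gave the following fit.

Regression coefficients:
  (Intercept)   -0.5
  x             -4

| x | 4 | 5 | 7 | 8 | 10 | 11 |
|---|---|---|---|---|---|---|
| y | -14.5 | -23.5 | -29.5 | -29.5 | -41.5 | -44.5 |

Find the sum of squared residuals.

SSE = 24

x=4: ŷ = -0.5 − 4·4 = -16.5; r = -14.5 − (-16.5) = 2
x=5: ŷ = -0.5 − 4·5 = -20.5; r = -23.5 − (-20.5) = -3
x=7: ŷ = -0.5 − 4·7 = -28.5; r = -29.5 − (-28.5) = -1
x=8: ŷ = -0.5 − 4·8 = -32.5; r = -29.5 − (-32.5) = 3
x=10: ŷ = -0.5 − 4·10 = -40.5; r = -41.5 − (-40.5) = -1
x=11: ŷ = -0.5 − 4·11 = -44.5; r = -44.5 − (-44.5) = 0
SSE = 4 + 9 + 1 + 9 + 1 + 0 = 24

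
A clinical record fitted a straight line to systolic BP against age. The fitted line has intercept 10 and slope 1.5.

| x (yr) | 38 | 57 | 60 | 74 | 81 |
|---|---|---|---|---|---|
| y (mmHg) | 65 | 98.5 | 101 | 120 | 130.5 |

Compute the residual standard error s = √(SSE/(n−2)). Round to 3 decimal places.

x=38: ŷ = 10 + 1.5·38 = 67; r = 65 − 67 = -2
x=57: ŷ = 10 + 1.5·57 = 95.5; r = 98.5 − 95.5 = 3
x=60: ŷ = 10 + 1.5·60 = 100; r = 101 − 100 = 1
x=74: ŷ = 10 + 1.5·74 = 121; r = 120 − 121 = -1
x=81: ŷ = 10 + 1.5·81 = 131.5; r = 130.5 − 131.5 = -1
SSE = 4 + 9 + 1 + 1 + 1 = 16
s = √(16/3) = √5.33333 ≈ 2.309

s = 2.309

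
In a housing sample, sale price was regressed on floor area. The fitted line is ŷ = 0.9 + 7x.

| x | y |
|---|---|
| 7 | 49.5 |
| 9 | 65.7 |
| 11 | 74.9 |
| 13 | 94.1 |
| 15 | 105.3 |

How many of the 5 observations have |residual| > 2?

2

x=7: ŷ = 0.9 + 7·7 = 49.9; r = 49.5 − 49.9 = -0.4
x=9: ŷ = 0.9 + 7·9 = 63.9; r = 65.7 − 63.9 = 1.8
x=11: ŷ = 0.9 + 7·11 = 77.9; r = 74.9 − 77.9 = -3
x=13: ŷ = 0.9 + 7·13 = 91.9; r = 94.1 − 91.9 = 2.2
x=15: ŷ = 0.9 + 7·15 = 105.9; r = 105.3 − 105.9 = -0.6
|r| > 2: x=11 (|r|=3), x=13 (|r|=2.2) → 2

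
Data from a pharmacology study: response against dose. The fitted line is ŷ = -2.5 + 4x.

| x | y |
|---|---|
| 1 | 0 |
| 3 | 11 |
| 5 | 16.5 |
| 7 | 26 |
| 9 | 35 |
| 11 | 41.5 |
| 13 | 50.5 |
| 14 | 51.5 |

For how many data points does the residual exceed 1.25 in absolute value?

x=1: ŷ = -2.5 + 4·1 = 1.5; e = 0 − 1.5 = -1.5
x=3: ŷ = -2.5 + 4·3 = 9.5; e = 11 − 9.5 = 1.5
x=5: ŷ = -2.5 + 4·5 = 17.5; e = 16.5 − 17.5 = -1
x=7: ŷ = -2.5 + 4·7 = 25.5; e = 26 − 25.5 = 0.5
x=9: ŷ = -2.5 + 4·9 = 33.5; e = 35 − 33.5 = 1.5
x=11: ŷ = -2.5 + 4·11 = 41.5; e = 41.5 − 41.5 = 0
x=13: ŷ = -2.5 + 4·13 = 49.5; e = 50.5 − 49.5 = 1
x=14: ŷ = -2.5 + 4·14 = 53.5; e = 51.5 − 53.5 = -2
|e| > 1.25: x=1 (|e|=1.5), x=3 (|e|=1.5), x=9 (|e|=1.5), x=14 (|e|=2) → 4

4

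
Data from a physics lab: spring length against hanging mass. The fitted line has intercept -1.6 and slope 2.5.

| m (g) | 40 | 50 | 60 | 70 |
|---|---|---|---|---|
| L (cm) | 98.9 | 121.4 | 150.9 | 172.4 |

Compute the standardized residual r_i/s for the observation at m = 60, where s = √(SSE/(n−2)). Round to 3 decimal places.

1.043

m=40: L̂ = -1.6 + 2.5·40 = 98.4; r = 98.9 − 98.4 = 0.5
m=50: L̂ = -1.6 + 2.5·50 = 123.4; r = 121.4 − 123.4 = -2
m=60: L̂ = -1.6 + 2.5·60 = 148.4; r = 150.9 − 148.4 = 2.5
m=70: L̂ = -1.6 + 2.5·70 = 173.4; r = 172.4 − 173.4 = -1
SSE = 0.25 + 4 + 6.25 + 1 = 11.5
s = √(11.5/2) = 2.39792
r/s = 2.5 / 2.39792 = 1.043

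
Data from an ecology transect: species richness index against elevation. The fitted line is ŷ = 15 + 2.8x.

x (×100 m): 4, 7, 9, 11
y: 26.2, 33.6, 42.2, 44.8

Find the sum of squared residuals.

x=4: ŷ = 15 + 2.8·4 = 26.2; r = 26.2 − 26.2 = 0
x=7: ŷ = 15 + 2.8·7 = 34.6; r = 33.6 − 34.6 = -1
x=9: ŷ = 15 + 2.8·9 = 40.2; r = 42.2 − 40.2 = 2
x=11: ŷ = 15 + 2.8·11 = 45.8; r = 44.8 − 45.8 = -1
SSE = 0 + 1 + 4 + 1 = 6

SSE = 6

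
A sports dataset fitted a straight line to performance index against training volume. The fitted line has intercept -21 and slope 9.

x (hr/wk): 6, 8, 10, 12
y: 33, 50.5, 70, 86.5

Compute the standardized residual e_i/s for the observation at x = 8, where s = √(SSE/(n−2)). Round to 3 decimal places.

x=6: ŷ = -21 + 9·6 = 33; e = 33 − 33 = 0
x=8: ŷ = -21 + 9·8 = 51; e = 50.5 − 51 = -0.5
x=10: ŷ = -21 + 9·10 = 69; e = 70 − 69 = 1
x=12: ŷ = -21 + 9·12 = 87; e = 86.5 − 87 = -0.5
SSE = 0 + 0.25 + 1 + 0.25 = 1.5
s = √(1.5/2) = 0.866025
e/s = -0.5 / 0.866025 = -0.577

-0.577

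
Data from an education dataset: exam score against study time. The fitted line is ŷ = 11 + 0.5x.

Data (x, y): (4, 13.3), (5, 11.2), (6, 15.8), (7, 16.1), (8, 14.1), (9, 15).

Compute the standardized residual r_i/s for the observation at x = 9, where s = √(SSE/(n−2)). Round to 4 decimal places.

x=4: ŷ = 11 + 0.5·4 = 13; r = 13.3 − 13 = 0.3
x=5: ŷ = 11 + 0.5·5 = 13.5; r = 11.2 − 13.5 = -2.3
x=6: ŷ = 11 + 0.5·6 = 14; r = 15.8 − 14 = 1.8
x=7: ŷ = 11 + 0.5·7 = 14.5; r = 16.1 − 14.5 = 1.6
x=8: ŷ = 11 + 0.5·8 = 15; r = 14.1 − 15 = -0.9
x=9: ŷ = 11 + 0.5·9 = 15.5; r = 15 − 15.5 = -0.5
SSE = 0.09 + 5.29 + 3.24 + 2.56 + 0.81 + 0.25 = 12.24
s = √(12.24/4) = 1.74929
r/s = -0.5 / 1.74929 = -0.2858

-0.2858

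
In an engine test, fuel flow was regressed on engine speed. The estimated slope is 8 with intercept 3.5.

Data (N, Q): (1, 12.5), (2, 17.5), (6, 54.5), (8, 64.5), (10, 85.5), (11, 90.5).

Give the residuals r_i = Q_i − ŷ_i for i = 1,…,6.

1, -2, 3, -3, 2, -1

N=1: ŷ = 3.5 + 8·1 = 11.5; r = 12.5 − 11.5 = 1
N=2: ŷ = 3.5 + 8·2 = 19.5; r = 17.5 − 19.5 = -2
N=6: ŷ = 3.5 + 8·6 = 51.5; r = 54.5 − 51.5 = 3
N=8: ŷ = 3.5 + 8·8 = 67.5; r = 64.5 − 67.5 = -3
N=10: ŷ = 3.5 + 8·10 = 83.5; r = 85.5 − 83.5 = 2
N=11: ŷ = 3.5 + 8·11 = 91.5; r = 90.5 − 91.5 = -1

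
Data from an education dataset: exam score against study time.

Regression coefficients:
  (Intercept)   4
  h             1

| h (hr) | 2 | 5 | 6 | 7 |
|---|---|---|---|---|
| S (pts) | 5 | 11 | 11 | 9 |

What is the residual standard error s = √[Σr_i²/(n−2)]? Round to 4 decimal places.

s = 2.2361

h=2: ŷ = 4 + 2 = 6; r = 5 − 6 = -1
h=5: ŷ = 4 + 5 = 9; r = 11 − 9 = 2
h=6: ŷ = 4 + 6 = 10; r = 11 − 10 = 1
h=7: ŷ = 4 + 7 = 11; r = 9 − 11 = -2
SSE = 1 + 4 + 1 + 4 = 10
s = √(10/2) = √5 ≈ 2.2361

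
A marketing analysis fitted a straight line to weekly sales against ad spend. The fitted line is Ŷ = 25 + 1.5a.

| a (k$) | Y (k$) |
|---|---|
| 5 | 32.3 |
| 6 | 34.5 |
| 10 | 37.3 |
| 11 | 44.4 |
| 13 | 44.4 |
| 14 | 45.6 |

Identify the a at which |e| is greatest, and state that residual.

a=5: Ŷ = 25 + 1.5·5 = 32.5; e = 32.3 − 32.5 = -0.2
a=6: Ŷ = 25 + 1.5·6 = 34; e = 34.5 − 34 = 0.5
a=10: Ŷ = 25 + 1.5·10 = 40; e = 37.3 − 40 = -2.7
a=11: Ŷ = 25 + 1.5·11 = 41.5; e = 44.4 − 41.5 = 2.9
a=13: Ŷ = 25 + 1.5·13 = 44.5; e = 44.4 − 44.5 = -0.1
a=14: Ŷ = 25 + 1.5·14 = 46; e = 45.6 − 46 = -0.4
Largest |e| is 2.9 at a = 11, residual 2.9.

a = 11, e = 2.9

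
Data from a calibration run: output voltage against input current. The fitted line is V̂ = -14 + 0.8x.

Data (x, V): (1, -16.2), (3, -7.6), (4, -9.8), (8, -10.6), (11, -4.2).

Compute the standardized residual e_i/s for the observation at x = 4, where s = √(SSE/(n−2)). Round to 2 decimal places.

0.29

x=1: V̂ = -14 + 0.8·1 = -13.2; e = -16.2 − (-13.2) = -3
x=3: V̂ = -14 + 0.8·3 = -11.6; e = -7.6 − (-11.6) = 4
x=4: V̂ = -14 + 0.8·4 = -10.8; e = -9.8 − (-10.8) = 1
x=8: V̂ = -14 + 0.8·8 = -7.6; e = -10.6 − (-7.6) = -3
x=11: V̂ = -14 + 0.8·11 = -5.2; e = -4.2 − (-5.2) = 1
SSE = 9 + 16 + 1 + 9 + 1 = 36
s = √(36/3) = 3.4641
e/s = 1 / 3.4641 = 0.29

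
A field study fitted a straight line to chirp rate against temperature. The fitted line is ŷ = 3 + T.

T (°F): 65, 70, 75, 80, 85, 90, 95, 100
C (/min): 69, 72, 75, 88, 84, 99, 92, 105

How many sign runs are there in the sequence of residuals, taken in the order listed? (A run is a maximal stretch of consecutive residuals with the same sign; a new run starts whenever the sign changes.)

T=65: ŷ = 3 + 65 = 68; e = 69 − 68 = 1
T=70: ŷ = 3 + 70 = 73; e = 72 − 73 = -1
T=75: ŷ = 3 + 75 = 78; e = 75 − 78 = -3
T=80: ŷ = 3 + 80 = 83; e = 88 − 83 = 5
T=85: ŷ = 3 + 85 = 88; e = 84 − 88 = -4
T=90: ŷ = 3 + 90 = 93; e = 99 − 93 = 6
T=95: ŷ = 3 + 95 = 98; e = 92 − 98 = -6
T=100: ŷ = 3 + 100 = 103; e = 105 − 103 = 2
Signs: + − − + − + − +
Runs: +×1, −×2, +×1, −×1, +×1, −×1, +×1 → 7

7 runs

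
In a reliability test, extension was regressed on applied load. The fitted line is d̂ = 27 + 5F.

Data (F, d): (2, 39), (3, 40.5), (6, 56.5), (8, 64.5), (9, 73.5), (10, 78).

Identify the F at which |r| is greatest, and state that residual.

F = 8, r = -2.5

F=2: d̂ = 27 + 5·2 = 37; r = 39 − 37 = 2
F=3: d̂ = 27 + 5·3 = 42; r = 40.5 − 42 = -1.5
F=6: d̂ = 27 + 5·6 = 57; r = 56.5 − 57 = -0.5
F=8: d̂ = 27 + 5·8 = 67; r = 64.5 − 67 = -2.5
F=9: d̂ = 27 + 5·9 = 72; r = 73.5 − 72 = 1.5
F=10: d̂ = 27 + 5·10 = 77; r = 78 − 77 = 1
Largest |r| is 2.5 at F = 8, residual -2.5.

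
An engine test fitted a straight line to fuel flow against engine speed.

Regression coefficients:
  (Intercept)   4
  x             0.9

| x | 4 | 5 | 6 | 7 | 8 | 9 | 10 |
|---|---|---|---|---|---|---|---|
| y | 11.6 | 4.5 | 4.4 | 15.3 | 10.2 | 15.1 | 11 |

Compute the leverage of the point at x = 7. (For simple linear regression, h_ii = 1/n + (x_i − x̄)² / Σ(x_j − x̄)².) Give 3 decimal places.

x̄ = (4 + 5 + 6 + 7 + 8 + 9 + 10)/7 = 7
Σ(x − x̄)² = 9 + 4 + 1 + 0 + 1 + 4 + 9 = 28
h = 1/7 + (0)²/28 = 0.142857 + 0 = 0.143

h = 0.143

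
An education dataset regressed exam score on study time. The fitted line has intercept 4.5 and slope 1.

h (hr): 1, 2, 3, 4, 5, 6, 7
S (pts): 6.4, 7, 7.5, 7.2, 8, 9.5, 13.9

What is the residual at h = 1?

e = 0.9

Ŝ = 4.5 + 1 = 5.5
e = 6.4 − 5.5 = 0.9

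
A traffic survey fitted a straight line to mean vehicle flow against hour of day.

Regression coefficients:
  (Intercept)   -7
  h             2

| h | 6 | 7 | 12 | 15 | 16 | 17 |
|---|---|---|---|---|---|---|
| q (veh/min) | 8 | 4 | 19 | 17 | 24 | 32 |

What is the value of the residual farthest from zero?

r = -6

h=6: q̂ = -7 + 2·6 = 5; r = 8 − 5 = 3
h=7: q̂ = -7 + 2·7 = 7; r = 4 − 7 = -3
h=12: q̂ = -7 + 2·12 = 17; r = 19 − 17 = 2
h=15: q̂ = -7 + 2·15 = 23; r = 17 − 23 = -6
h=16: q̂ = -7 + 2·16 = 25; r = 24 − 25 = -1
h=17: q̂ = -7 + 2·17 = 27; r = 32 − 27 = 5
Largest |r| is 6 at h = 15, residual -6.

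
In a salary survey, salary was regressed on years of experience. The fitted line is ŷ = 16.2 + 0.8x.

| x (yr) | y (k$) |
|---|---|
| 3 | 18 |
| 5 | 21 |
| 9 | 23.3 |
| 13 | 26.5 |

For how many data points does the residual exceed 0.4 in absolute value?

2

x=3: ŷ = 16.2 + 0.8·3 = 18.6; r = 18 − 18.6 = -0.6
x=5: ŷ = 16.2 + 0.8·5 = 20.2; r = 21 − 20.2 = 0.8
x=9: ŷ = 16.2 + 0.8·9 = 23.4; r = 23.3 − 23.4 = -0.1
x=13: ŷ = 16.2 + 0.8·13 = 26.6; r = 26.5 − 26.6 = -0.1
|r| > 0.4: x=3 (|r|=0.6), x=5 (|r|=0.8) → 2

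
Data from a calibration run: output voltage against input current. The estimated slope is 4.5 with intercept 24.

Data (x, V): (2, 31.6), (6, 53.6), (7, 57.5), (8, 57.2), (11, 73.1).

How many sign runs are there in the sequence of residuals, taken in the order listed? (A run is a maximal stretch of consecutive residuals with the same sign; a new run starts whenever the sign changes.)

3 runs

x=2: V̂ = 24 + 4.5·2 = 33; e = 31.6 − 33 = -1.4
x=6: V̂ = 24 + 4.5·6 = 51; e = 53.6 − 51 = 2.6
x=7: V̂ = 24 + 4.5·7 = 55.5; e = 57.5 − 55.5 = 2
x=8: V̂ = 24 + 4.5·8 = 60; e = 57.2 − 60 = -2.8
x=11: V̂ = 24 + 4.5·11 = 73.5; e = 73.1 − 73.5 = -0.4
Signs: − + + − −
Runs: −×1, +×2, −×2 → 3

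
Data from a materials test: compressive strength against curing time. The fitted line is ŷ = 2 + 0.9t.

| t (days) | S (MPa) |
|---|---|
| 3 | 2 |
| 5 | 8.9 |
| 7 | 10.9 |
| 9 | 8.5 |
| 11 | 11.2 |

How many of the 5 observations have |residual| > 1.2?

4

t=3: ŷ = 2 + 0.9·3 = 4.7; r = 2 − 4.7 = -2.7
t=5: ŷ = 2 + 0.9·5 = 6.5; r = 8.9 − 6.5 = 2.4
t=7: ŷ = 2 + 0.9·7 = 8.3; r = 10.9 − 8.3 = 2.6
t=9: ŷ = 2 + 0.9·9 = 10.1; r = 8.5 − 10.1 = -1.6
t=11: ŷ = 2 + 0.9·11 = 11.9; r = 11.2 − 11.9 = -0.7
|r| > 1.2: t=3 (|r|=2.7), t=5 (|r|=2.4), t=7 (|r|=2.6), t=9 (|r|=1.6) → 4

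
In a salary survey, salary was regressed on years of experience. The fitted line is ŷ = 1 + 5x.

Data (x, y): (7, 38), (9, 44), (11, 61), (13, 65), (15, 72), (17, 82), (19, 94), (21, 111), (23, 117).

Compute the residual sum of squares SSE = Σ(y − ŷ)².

SSE = 96

x=7: ŷ = 1 + 5·7 = 36; e = 38 − 36 = 2
x=9: ŷ = 1 + 5·9 = 46; e = 44 − 46 = -2
x=11: ŷ = 1 + 5·11 = 56; e = 61 − 56 = 5
x=13: ŷ = 1 + 5·13 = 66; e = 65 − 66 = -1
x=15: ŷ = 1 + 5·15 = 76; e = 72 − 76 = -4
x=17: ŷ = 1 + 5·17 = 86; e = 82 − 86 = -4
x=19: ŷ = 1 + 5·19 = 96; e = 94 − 96 = -2
x=21: ŷ = 1 + 5·21 = 106; e = 111 − 106 = 5
x=23: ŷ = 1 + 5·23 = 116; e = 117 − 116 = 1
SSE = 4 + 4 + 25 + 1 + 16 + 16 + 4 + 25 + 1 = 96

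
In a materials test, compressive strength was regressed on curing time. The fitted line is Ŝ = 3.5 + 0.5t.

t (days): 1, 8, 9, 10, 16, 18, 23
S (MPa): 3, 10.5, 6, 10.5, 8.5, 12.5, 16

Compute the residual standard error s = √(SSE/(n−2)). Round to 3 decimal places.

t=1: Ŝ = 3.5 + 0.5·1 = 4; e = 3 − 4 = -1
t=8: Ŝ = 3.5 + 0.5·8 = 7.5; e = 10.5 − 7.5 = 3
t=9: Ŝ = 3.5 + 0.5·9 = 8; e = 6 − 8 = -2
t=10: Ŝ = 3.5 + 0.5·10 = 8.5; e = 10.5 − 8.5 = 2
t=16: Ŝ = 3.5 + 0.5·16 = 11.5; e = 8.5 − 11.5 = -3
t=18: Ŝ = 3.5 + 0.5·18 = 12.5; e = 12.5 − 12.5 = 0
t=23: Ŝ = 3.5 + 0.5·23 = 15; e = 16 − 15 = 1
SSE = 1 + 9 + 4 + 4 + 9 + 0 + 1 = 28
s = √(28/5) = √5.6 ≈ 2.366

s = 2.366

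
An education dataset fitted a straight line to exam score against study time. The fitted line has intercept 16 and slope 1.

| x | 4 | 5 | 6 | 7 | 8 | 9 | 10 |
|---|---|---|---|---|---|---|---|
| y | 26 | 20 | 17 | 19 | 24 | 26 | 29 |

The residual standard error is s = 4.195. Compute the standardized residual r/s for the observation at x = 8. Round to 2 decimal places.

0.00

ŷ = 16 + 8 = 24
r = 24 − 24 = 0
r/s = 0 / 4.195 = 0.00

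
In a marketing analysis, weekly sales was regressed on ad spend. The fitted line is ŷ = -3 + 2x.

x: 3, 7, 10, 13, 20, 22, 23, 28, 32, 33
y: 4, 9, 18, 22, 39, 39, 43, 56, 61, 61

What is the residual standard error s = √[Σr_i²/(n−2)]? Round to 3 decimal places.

x=3: ŷ = -3 + 2·3 = 3; r = 4 − 3 = 1
x=7: ŷ = -3 + 2·7 = 11; r = 9 − 11 = -2
x=10: ŷ = -3 + 2·10 = 17; r = 18 − 17 = 1
x=13: ŷ = -3 + 2·13 = 23; r = 22 − 23 = -1
x=20: ŷ = -3 + 2·20 = 37; r = 39 − 37 = 2
x=22: ŷ = -3 + 2·22 = 41; r = 39 − 41 = -2
x=23: ŷ = -3 + 2·23 = 43; r = 43 − 43 = 0
x=28: ŷ = -3 + 2·28 = 53; r = 56 − 53 = 3
x=32: ŷ = -3 + 2·32 = 61; r = 61 − 61 = 0
x=33: ŷ = -3 + 2·33 = 63; r = 61 − 63 = -2
SSE = 1 + 4 + 1 + 1 + 4 + 4 + 0 + 9 + 0 + 4 = 28
s = √(28/8) = √3.5 ≈ 1.871

s = 1.871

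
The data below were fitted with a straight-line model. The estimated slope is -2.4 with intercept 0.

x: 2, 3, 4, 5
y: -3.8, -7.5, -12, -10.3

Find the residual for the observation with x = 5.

ŷ = −2.4·5 = -12
r = -10.3 − (-12) = 1.7

r = 1.7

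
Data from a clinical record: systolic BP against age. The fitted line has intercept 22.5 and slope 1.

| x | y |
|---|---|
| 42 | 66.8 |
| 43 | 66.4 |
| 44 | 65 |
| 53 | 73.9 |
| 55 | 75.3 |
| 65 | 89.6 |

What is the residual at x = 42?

ŷ = 22.5 + 42 = 64.5
r = 66.8 − 64.5 = 2.3

r = 2.3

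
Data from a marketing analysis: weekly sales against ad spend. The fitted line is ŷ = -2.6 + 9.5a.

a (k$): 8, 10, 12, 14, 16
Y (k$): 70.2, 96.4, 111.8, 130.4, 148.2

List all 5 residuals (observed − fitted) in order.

a=8: ŷ = -2.6 + 9.5·8 = 73.4; e = 70.2 − 73.4 = -3.2
a=10: ŷ = -2.6 + 9.5·10 = 92.4; e = 96.4 − 92.4 = 4
a=12: ŷ = -2.6 + 9.5·12 = 111.4; e = 111.8 − 111.4 = 0.4
a=14: ŷ = -2.6 + 9.5·14 = 130.4; e = 130.4 − 130.4 = 0
a=16: ŷ = -2.6 + 9.5·16 = 149.4; e = 148.2 − 149.4 = -1.2

-3.2, 4, 0.4, 0, -1.2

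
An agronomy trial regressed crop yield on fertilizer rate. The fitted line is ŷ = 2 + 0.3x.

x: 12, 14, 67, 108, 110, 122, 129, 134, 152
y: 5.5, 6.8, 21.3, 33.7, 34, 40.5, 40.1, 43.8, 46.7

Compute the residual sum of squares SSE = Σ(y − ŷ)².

SSE = 9.84

x=12: ŷ = 2 + 0.3·12 = 5.6; r = 5.5 − 5.6 = -0.1
x=14: ŷ = 2 + 0.3·14 = 6.2; r = 6.8 − 6.2 = 0.6
x=67: ŷ = 2 + 0.3·67 = 22.1; r = 21.3 − 22.1 = -0.8
x=108: ŷ = 2 + 0.3·108 = 34.4; r = 33.7 − 34.4 = -0.7
x=110: ŷ = 2 + 0.3·110 = 35; r = 34 − 35 = -1
x=122: ŷ = 2 + 0.3·122 = 38.6; r = 40.5 − 38.6 = 1.9
x=129: ŷ = 2 + 0.3·129 = 40.7; r = 40.1 − 40.7 = -0.6
x=134: ŷ = 2 + 0.3·134 = 42.2; r = 43.8 − 42.2 = 1.6
x=152: ŷ = 2 + 0.3·152 = 47.6; r = 46.7 − 47.6 = -0.9
SSE = 0.01 + 0.36 + 0.64 + 0.49 + 1 + 3.61 + 0.36 + 2.56 + 0.81 = 9.84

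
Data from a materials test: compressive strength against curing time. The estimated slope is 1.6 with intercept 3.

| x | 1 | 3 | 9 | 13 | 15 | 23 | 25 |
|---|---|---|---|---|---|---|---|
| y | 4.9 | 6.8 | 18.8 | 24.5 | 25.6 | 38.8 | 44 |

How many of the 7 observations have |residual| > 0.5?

x=1: ŷ = 3 + 1.6·1 = 4.6; r = 4.9 − 4.6 = 0.3
x=3: ŷ = 3 + 1.6·3 = 7.8; r = 6.8 − 7.8 = -1
x=9: ŷ = 3 + 1.6·9 = 17.4; r = 18.8 − 17.4 = 1.4
x=13: ŷ = 3 + 1.6·13 = 23.8; r = 24.5 − 23.8 = 0.7
x=15: ŷ = 3 + 1.6·15 = 27; r = 25.6 − 27 = -1.4
x=23: ŷ = 3 + 1.6·23 = 39.8; r = 38.8 − 39.8 = -1
x=25: ŷ = 3 + 1.6·25 = 43; r = 44 − 43 = 1
|r| > 0.5: x=3 (|r|=1), x=9 (|r|=1.4), x=13 (|r|=0.7), x=15 (|r|=1.4), x=23 (|r|=1), x=25 (|r|=1) → 6

6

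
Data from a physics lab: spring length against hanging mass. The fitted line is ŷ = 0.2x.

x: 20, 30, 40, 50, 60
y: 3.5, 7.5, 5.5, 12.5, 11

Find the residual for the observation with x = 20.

e = -0.5

ŷ = 0.2·20 = 4
e = 3.5 − 4 = -0.5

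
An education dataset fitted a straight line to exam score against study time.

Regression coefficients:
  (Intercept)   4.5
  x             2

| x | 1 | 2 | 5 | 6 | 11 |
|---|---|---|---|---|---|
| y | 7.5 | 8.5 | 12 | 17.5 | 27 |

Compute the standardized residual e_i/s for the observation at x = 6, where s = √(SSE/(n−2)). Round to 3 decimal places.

x=1: ŷ = 4.5 + 2·1 = 6.5; e = 7.5 − 6.5 = 1
x=2: ŷ = 4.5 + 2·2 = 8.5; e = 8.5 − 8.5 = 0
x=5: ŷ = 4.5 + 2·5 = 14.5; e = 12 − 14.5 = -2.5
x=6: ŷ = 4.5 + 2·6 = 16.5; e = 17.5 − 16.5 = 1
x=11: ŷ = 4.5 + 2·11 = 26.5; e = 27 − 26.5 = 0.5
SSE = 1 + 0 + 6.25 + 1 + 0.25 = 8.5
s = √(8.5/3) = 1.68325
e/s = 1 / 1.68325 = 0.594

0.594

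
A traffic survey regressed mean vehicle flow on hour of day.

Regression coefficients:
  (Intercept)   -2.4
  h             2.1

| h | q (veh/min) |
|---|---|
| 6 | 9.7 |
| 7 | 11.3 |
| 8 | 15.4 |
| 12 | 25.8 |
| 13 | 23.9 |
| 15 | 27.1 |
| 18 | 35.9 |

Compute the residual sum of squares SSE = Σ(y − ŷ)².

SSE = 16.5

h=6: ŷ = -2.4 + 2.1·6 = 10.2; e = 9.7 − 10.2 = -0.5
h=7: ŷ = -2.4 + 2.1·7 = 12.3; e = 11.3 − 12.3 = -1
h=8: ŷ = -2.4 + 2.1·8 = 14.4; e = 15.4 − 14.4 = 1
h=12: ŷ = -2.4 + 2.1·12 = 22.8; e = 25.8 − 22.8 = 3
h=13: ŷ = -2.4 + 2.1·13 = 24.9; e = 23.9 − 24.9 = -1
h=15: ŷ = -2.4 + 2.1·15 = 29.1; e = 27.1 − 29.1 = -2
h=18: ŷ = -2.4 + 2.1·18 = 35.4; e = 35.9 − 35.4 = 0.5
SSE = 0.25 + 1 + 1 + 9 + 1 + 4 + 0.25 = 16.5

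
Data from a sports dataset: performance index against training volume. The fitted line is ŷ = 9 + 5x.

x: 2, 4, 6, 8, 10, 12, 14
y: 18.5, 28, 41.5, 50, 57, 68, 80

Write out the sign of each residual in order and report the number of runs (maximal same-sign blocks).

4 runs

x=2: ŷ = 9 + 5·2 = 19; e = 18.5 − 19 = -0.5
x=4: ŷ = 9 + 5·4 = 29; e = 28 − 29 = -1
x=6: ŷ = 9 + 5·6 = 39; e = 41.5 − 39 = 2.5
x=8: ŷ = 9 + 5·8 = 49; e = 50 − 49 = 1
x=10: ŷ = 9 + 5·10 = 59; e = 57 − 59 = -2
x=12: ŷ = 9 + 5·12 = 69; e = 68 − 69 = -1
x=14: ŷ = 9 + 5·14 = 79; e = 80 − 79 = 1
Signs: − − + + − − +
Runs: −×2, +×2, −×2, +×1 → 4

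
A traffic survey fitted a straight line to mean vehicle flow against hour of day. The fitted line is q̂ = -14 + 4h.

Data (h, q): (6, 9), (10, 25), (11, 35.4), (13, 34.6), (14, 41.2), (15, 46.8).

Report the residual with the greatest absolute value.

h=6: q̂ = -14 + 4·6 = 10; e = 9 − 10 = -1
h=10: q̂ = -14 + 4·10 = 26; e = 25 − 26 = -1
h=11: q̂ = -14 + 4·11 = 30; e = 35.4 − 30 = 5.4
h=13: q̂ = -14 + 4·13 = 38; e = 34.6 − 38 = -3.4
h=14: q̂ = -14 + 4·14 = 42; e = 41.2 − 42 = -0.8
h=15: q̂ = -14 + 4·15 = 46; e = 46.8 − 46 = 0.8
Largest |e| is 5.4 at h = 11, residual 5.4.

e = 5.4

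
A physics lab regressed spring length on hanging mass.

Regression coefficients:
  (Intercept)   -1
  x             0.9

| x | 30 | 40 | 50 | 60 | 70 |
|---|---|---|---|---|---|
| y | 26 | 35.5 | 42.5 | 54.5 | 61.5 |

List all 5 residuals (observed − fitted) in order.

0, 0.5, -1.5, 1.5, -0.5

x=30: ŷ = -1 + 0.9·30 = 26; e = 26 − 26 = 0
x=40: ŷ = -1 + 0.9·40 = 35; e = 35.5 − 35 = 0.5
x=50: ŷ = -1 + 0.9·50 = 44; e = 42.5 − 44 = -1.5
x=60: ŷ = -1 + 0.9·60 = 53; e = 54.5 − 53 = 1.5
x=70: ŷ = -1 + 0.9·70 = 62; e = 61.5 − 62 = -0.5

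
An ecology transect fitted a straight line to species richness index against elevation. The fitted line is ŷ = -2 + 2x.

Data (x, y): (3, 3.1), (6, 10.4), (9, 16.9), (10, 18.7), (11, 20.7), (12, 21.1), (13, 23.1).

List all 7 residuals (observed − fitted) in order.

x=3: ŷ = -2 + 2·3 = 4; r = 3.1 − 4 = -0.9
x=6: ŷ = -2 + 2·6 = 10; r = 10.4 − 10 = 0.4
x=9: ŷ = -2 + 2·9 = 16; r = 16.9 − 16 = 0.9
x=10: ŷ = -2 + 2·10 = 18; r = 18.7 − 18 = 0.7
x=11: ŷ = -2 + 2·11 = 20; r = 20.7 − 20 = 0.7
x=12: ŷ = -2 + 2·12 = 22; r = 21.1 − 22 = -0.9
x=13: ŷ = -2 + 2·13 = 24; r = 23.1 − 24 = -0.9

-0.9, 0.4, 0.9, 0.7, 0.7, -0.9, -0.9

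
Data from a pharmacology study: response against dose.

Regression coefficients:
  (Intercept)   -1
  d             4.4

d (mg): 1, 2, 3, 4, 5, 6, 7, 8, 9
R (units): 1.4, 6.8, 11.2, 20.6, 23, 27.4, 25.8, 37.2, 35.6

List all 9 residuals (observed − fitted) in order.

-2, -1, -1, 4, 2, 2, -4, 3, -3

d=1: R̂ = -1 + 4.4·1 = 3.4; e = 1.4 − 3.4 = -2
d=2: R̂ = -1 + 4.4·2 = 7.8; e = 6.8 − 7.8 = -1
d=3: R̂ = -1 + 4.4·3 = 12.2; e = 11.2 − 12.2 = -1
d=4: R̂ = -1 + 4.4·4 = 16.6; e = 20.6 − 16.6 = 4
d=5: R̂ = -1 + 4.4·5 = 21; e = 23 − 21 = 2
d=6: R̂ = -1 + 4.4·6 = 25.4; e = 27.4 − 25.4 = 2
d=7: R̂ = -1 + 4.4·7 = 29.8; e = 25.8 − 29.8 = -4
d=8: R̂ = -1 + 4.4·8 = 34.2; e = 37.2 − 34.2 = 3
d=9: R̂ = -1 + 4.4·9 = 38.6; e = 35.6 − 38.6 = -3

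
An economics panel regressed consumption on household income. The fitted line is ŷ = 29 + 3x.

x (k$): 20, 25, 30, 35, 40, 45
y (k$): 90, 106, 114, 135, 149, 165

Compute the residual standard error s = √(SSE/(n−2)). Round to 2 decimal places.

s = 2.83

x=20: ŷ = 29 + 3·20 = 89; r = 90 − 89 = 1
x=25: ŷ = 29 + 3·25 = 104; r = 106 − 104 = 2
x=30: ŷ = 29 + 3·30 = 119; r = 114 − 119 = -5
x=35: ŷ = 29 + 3·35 = 134; r = 135 − 134 = 1
x=40: ŷ = 29 + 3·40 = 149; r = 149 − 149 = 0
x=45: ŷ = 29 + 3·45 = 164; r = 165 − 164 = 1
SSE = 1 + 4 + 25 + 1 + 0 + 1 = 32
s = √(32/4) = √8 ≈ 2.83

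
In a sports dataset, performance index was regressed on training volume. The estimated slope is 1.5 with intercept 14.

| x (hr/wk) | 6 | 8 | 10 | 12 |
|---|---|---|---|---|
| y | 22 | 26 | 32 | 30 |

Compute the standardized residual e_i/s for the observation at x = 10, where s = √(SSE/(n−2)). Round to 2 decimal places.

1.13

x=6: ŷ = 14 + 1.5·6 = 23; e = 22 − 23 = -1
x=8: ŷ = 14 + 1.5·8 = 26; e = 26 − 26 = 0
x=10: ŷ = 14 + 1.5·10 = 29; e = 32 − 29 = 3
x=12: ŷ = 14 + 1.5·12 = 32; e = 30 − 32 = -2
SSE = 1 + 0 + 9 + 4 = 14
s = √(14/2) = 2.64575
e/s = 3 / 2.64575 = 1.13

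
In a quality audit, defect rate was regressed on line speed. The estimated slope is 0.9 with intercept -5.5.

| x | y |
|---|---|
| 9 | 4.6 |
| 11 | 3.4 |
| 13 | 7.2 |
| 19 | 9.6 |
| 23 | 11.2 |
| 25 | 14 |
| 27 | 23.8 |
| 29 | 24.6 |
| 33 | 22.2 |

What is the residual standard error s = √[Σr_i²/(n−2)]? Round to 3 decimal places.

x=9: ŷ = -5.5 + 0.9·9 = 2.6; r = 4.6 − 2.6 = 2
x=11: ŷ = -5.5 + 0.9·11 = 4.4; r = 3.4 − 4.4 = -1
x=13: ŷ = -5.5 + 0.9·13 = 6.2; r = 7.2 − 6.2 = 1
x=19: ŷ = -5.5 + 0.9·19 = 11.6; r = 9.6 − 11.6 = -2
x=23: ŷ = -5.5 + 0.9·23 = 15.2; r = 11.2 − 15.2 = -4
x=25: ŷ = -5.5 + 0.9·25 = 17; r = 14 − 17 = -3
x=27: ŷ = -5.5 + 0.9·27 = 18.8; r = 23.8 − 18.8 = 5
x=29: ŷ = -5.5 + 0.9·29 = 20.6; r = 24.6 − 20.6 = 4
x=33: ŷ = -5.5 + 0.9·33 = 24.2; r = 22.2 − 24.2 = -2
SSE = 4 + 1 + 1 + 4 + 16 + 9 + 25 + 16 + 4 = 80
s = √(80/7) = √11.4286 ≈ 3.381

s = 3.381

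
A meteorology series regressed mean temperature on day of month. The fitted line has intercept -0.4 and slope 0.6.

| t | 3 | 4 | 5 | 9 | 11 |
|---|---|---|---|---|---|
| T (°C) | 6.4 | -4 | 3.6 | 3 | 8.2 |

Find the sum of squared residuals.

SSE = 70

t=3: T̂ = -0.4 + 0.6·3 = 1.4; e = 6.4 − 1.4 = 5
t=4: T̂ = -0.4 + 0.6·4 = 2; e = -4 − 2 = -6
t=5: T̂ = -0.4 + 0.6·5 = 2.6; e = 3.6 − 2.6 = 1
t=9: T̂ = -0.4 + 0.6·9 = 5; e = 3 − 5 = -2
t=11: T̂ = -0.4 + 0.6·11 = 6.2; e = 8.2 − 6.2 = 2
SSE = 25 + 36 + 1 + 4 + 4 = 70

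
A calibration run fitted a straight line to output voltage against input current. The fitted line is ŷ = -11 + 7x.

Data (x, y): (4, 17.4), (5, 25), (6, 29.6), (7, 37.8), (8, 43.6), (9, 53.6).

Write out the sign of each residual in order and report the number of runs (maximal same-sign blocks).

3 runs

x=4: ŷ = -11 + 7·4 = 17; r = 17.4 − 17 = 0.4
x=5: ŷ = -11 + 7·5 = 24; r = 25 − 24 = 1
x=6: ŷ = -11 + 7·6 = 31; r = 29.6 − 31 = -1.4
x=7: ŷ = -11 + 7·7 = 38; r = 37.8 − 38 = -0.2
x=8: ŷ = -11 + 7·8 = 45; r = 43.6 − 45 = -1.4
x=9: ŷ = -11 + 7·9 = 52; r = 53.6 − 52 = 1.6
Signs: + + − − − +
Runs: +×2, −×3, +×1 → 3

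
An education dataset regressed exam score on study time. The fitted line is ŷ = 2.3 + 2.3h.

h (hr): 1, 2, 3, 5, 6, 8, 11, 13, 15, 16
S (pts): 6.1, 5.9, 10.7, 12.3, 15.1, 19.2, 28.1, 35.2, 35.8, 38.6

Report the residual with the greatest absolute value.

h=1: ŷ = 2.3 + 2.3·1 = 4.6; e = 6.1 − 4.6 = 1.5
h=2: ŷ = 2.3 + 2.3·2 = 6.9; e = 5.9 − 6.9 = -1
h=3: ŷ = 2.3 + 2.3·3 = 9.2; e = 10.7 − 9.2 = 1.5
h=5: ŷ = 2.3 + 2.3·5 = 13.8; e = 12.3 − 13.8 = -1.5
h=6: ŷ = 2.3 + 2.3·6 = 16.1; e = 15.1 − 16.1 = -1
h=8: ŷ = 2.3 + 2.3·8 = 20.7; e = 19.2 − 20.7 = -1.5
h=11: ŷ = 2.3 + 2.3·11 = 27.6; e = 28.1 − 27.6 = 0.5
h=13: ŷ = 2.3 + 2.3·13 = 32.2; e = 35.2 − 32.2 = 3
h=15: ŷ = 2.3 + 2.3·15 = 36.8; e = 35.8 − 36.8 = -1
h=16: ŷ = 2.3 + 2.3·16 = 39.1; e = 38.6 − 39.1 = -0.5
Largest |e| is 3 at h = 13, residual 3.

e = 3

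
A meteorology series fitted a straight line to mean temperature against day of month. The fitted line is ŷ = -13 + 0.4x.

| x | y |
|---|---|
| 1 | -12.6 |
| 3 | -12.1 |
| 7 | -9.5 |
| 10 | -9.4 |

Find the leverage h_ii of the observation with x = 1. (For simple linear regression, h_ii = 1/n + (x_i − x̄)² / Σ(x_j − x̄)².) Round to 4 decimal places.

h = 0.6205

x̄ = (1 + 3 + 7 + 10)/4 = 5.25
Σ(x − x̄)² = 18.0625 + 5.0625 + 3.0625 + 22.5625 = 48.75
h = 1/4 + (-4.25)²/48.75 = 0.25 + 0.370513 = 0.6205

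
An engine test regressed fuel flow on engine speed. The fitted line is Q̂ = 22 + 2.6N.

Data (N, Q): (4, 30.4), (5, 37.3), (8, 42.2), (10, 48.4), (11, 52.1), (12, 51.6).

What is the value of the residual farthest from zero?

N=4: Q̂ = 22 + 2.6·4 = 32.4; r = 30.4 − 32.4 = -2
N=5: Q̂ = 22 + 2.6·5 = 35; r = 37.3 − 35 = 2.3
N=8: Q̂ = 22 + 2.6·8 = 42.8; r = 42.2 − 42.8 = -0.6
N=10: Q̂ = 22 + 2.6·10 = 48; r = 48.4 − 48 = 0.4
N=11: Q̂ = 22 + 2.6·11 = 50.6; r = 52.1 − 50.6 = 1.5
N=12: Q̂ = 22 + 2.6·12 = 53.2; r = 51.6 − 53.2 = -1.6
Largest |r| is 2.3 at N = 5, residual 2.3.

r = 2.3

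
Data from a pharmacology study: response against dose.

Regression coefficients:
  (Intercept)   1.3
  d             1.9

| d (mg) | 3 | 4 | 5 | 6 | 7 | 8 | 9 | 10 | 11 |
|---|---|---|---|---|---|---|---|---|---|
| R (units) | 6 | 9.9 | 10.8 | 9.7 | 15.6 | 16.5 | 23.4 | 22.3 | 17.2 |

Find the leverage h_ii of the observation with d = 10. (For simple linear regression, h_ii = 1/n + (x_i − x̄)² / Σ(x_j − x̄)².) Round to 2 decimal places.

d̄ = (3 + 4 + 5 + 6 + 7 + 8 + 9 + 10 + 11)/9 = 7
Σ(d − d̄)² = 16 + 9 + 4 + 1 + 0 + 1 + 4 + 9 + 16 = 60
h = 1/9 + (3)²/60 = 0.111111 + 0.15 = 0.26

h = 0.26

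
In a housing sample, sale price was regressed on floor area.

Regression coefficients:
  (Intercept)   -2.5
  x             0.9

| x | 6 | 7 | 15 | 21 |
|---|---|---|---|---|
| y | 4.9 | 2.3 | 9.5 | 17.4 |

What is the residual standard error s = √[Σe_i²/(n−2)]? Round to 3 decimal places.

s = 2.179

x=6: ŷ = -2.5 + 0.9·6 = 2.9; e = 4.9 − 2.9 = 2
x=7: ŷ = -2.5 + 0.9·7 = 3.8; e = 2.3 − 3.8 = -1.5
x=15: ŷ = -2.5 + 0.9·15 = 11; e = 9.5 − 11 = -1.5
x=21: ŷ = -2.5 + 0.9·21 = 16.4; e = 17.4 − 16.4 = 1
SSE = 4 + 2.25 + 2.25 + 1 = 9.5
s = √(9.5/2) = √4.75 ≈ 2.179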